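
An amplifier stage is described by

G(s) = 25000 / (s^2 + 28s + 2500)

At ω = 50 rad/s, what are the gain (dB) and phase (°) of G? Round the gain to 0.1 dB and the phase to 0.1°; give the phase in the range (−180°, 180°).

25.0 dB, -90.0°

At s = jω = j50:
quadratic: (j50)² + 28·j50 + 2500 = 0 + j1400 → |·| ≈ 1400, ∠ ≈ 90.00°
|G| = 25000 / 1400 ≈ 17.857
Gain = 20 log₁₀(17.857) ≈ 25.04 dB
∠G = 0.00° − 90.00° = -90.00°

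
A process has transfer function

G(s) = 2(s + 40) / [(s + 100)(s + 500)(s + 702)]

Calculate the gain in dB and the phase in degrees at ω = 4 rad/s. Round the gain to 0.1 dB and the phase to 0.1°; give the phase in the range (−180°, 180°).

At s = jω = j4:
zero (s+40): 40 + j4 → |·| = √(40²+4²) = √1616 ≈ 40.2, ∠ = arctan(4/40) ≈ 5.71°
pole (s+100): 100 + j4 → |·| = √(100²+4²) = √10016 ≈ 100.08, ∠ = arctan(4/100) ≈ 2.29°
pole (s+500): 500 + j4 → |·| = √(500²+4²) = √250016 ≈ 500.02, ∠ = arctan(4/500) ≈ 0.46°
pole (s+702): 702 + j4 → |·| = √(702²+4²) = √492820 ≈ 702.01, ∠ = arctan(4/702) ≈ 0.33°
|G| = 2 · 40.2 / 3.513e+07 ≈ 2.2886e-06
Gain = 20 log₁₀(2.2886e-06) ≈ -112.81 dB
∠G = 5.71° − 3.08° = 2.63°

-112.8 dB, 2.6°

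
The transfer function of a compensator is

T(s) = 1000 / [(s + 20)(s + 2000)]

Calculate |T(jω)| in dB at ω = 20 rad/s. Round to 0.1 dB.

-35.1 dB

At s = jω = j20:
pole (s+20): 20 + j20 → |·| = √(20²+20²) = √800 ≈ 28.284, ∠ = arctan(20/20) ≈ 45.00°
pole (s+2000): 2000 + j20 → |·| = √(2000²+20²) = √4000400 ≈ 2000.1, ∠ = arctan(20/2000) ≈ 0.57°
|T| = 1000 / 56571 ≈ 0.017677
Gain = 20 log₁₀(0.017677) ≈ -35.05 dB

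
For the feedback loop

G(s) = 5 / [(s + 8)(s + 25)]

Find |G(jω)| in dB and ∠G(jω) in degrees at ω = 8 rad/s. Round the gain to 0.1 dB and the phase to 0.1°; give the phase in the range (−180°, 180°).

-35.5 dB, -62.7°

At s = jω = j8:
pole (s+8): 8 + j8 → |·| = √(8²+8²) = √128 ≈ 11.314, ∠ = arctan(8/8) ≈ 45.00°
pole (s+25): 25 + j8 → |·| = √(25²+8²) = √689 ≈ 26.249, ∠ = arctan(8/25) ≈ 17.74°
|G| = 5 / 296.98 ≈ 0.016836
Gain = 20 log₁₀(0.016836) ≈ -35.48 dB
∠G = 0.00° − 62.74° = -62.74°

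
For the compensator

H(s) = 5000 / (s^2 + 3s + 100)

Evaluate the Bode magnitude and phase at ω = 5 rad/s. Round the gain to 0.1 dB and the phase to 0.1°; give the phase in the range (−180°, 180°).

36.3 dB, -11.3°

At s = jω = j5:
quadratic: (j5)² + 3·j5 + 100 = 75 + j15 → |·| ≈ 76.485, ∠ ≈ 11.31°
|H| = 5000 / 76.485 ≈ 65.372
Gain = 20 log₁₀(65.372) ≈ 36.31 dB
∠H = 0.00° − 11.31° = -11.31°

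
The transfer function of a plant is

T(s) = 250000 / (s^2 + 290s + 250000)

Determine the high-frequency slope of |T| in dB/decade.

Each pole contributes −20 dB/decade at high frequency; each zero contributes +20 dB/decade.
Net: 0 zero(s) − 2 pole(s) → -40 dB/decade.

-40 dB/decade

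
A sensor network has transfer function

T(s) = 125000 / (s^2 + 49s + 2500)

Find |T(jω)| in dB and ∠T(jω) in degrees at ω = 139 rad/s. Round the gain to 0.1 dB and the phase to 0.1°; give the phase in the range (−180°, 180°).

At s = jω = j139:
quadratic: (j139)² + 49·j139 + 2500 = -16821 + j6811 → |·| ≈ 18148, ∠ ≈ 157.96°
|T| = 125000 / 18148 ≈ 6.8878
Gain = 20 log₁₀(6.8878) ≈ 16.76 dB
∠T = 0.00° − 157.96° = -157.96°

16.8 dB, -158.0°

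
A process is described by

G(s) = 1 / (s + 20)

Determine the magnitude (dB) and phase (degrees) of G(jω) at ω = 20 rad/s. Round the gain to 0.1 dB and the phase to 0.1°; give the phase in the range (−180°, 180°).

-29.0 dB, -45.0°

At s = jω = j20:
pole (s+20): 20 + j20 → |·| = √(20²+20²) = √800 ≈ 28.284, ∠ = arctan(20/20) ≈ 45.00°
|G| = 1 / 28.284 ≈ 0.035356
Gain = 20 log₁₀(0.035356) ≈ -29.03 dB
∠G = 0.00° − 45.00° = -45.00°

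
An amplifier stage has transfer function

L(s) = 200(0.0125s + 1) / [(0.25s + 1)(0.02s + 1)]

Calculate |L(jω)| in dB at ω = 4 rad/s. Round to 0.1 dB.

43.0 dB

At ω = 4 rad/s:
zero (1 + j4·0.0125) = 1 + j0.05 → |·| ≈ 1.0012, ∠ ≈ 2.86°
pole (1 + j4·0.25) = 1 + j1 → |·| ≈ 1.4142, ∠ ≈ 45.00°
pole (1 + j4·0.02) = 1 + j0.08 → |·| ≈ 1.0032, ∠ ≈ 4.57°
|L| = 200 · 1.0012 / (1.4142 · 1.0032) ≈ 141.14
Gain = 20 log₁₀(141.14) ≈ 42.99 dB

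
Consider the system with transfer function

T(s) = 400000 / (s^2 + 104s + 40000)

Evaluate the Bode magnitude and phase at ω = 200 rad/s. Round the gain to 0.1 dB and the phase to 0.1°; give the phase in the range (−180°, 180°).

25.7 dB, -90.0°

At s = jω = j200:
quadratic: (j200)² + 104·j200 + 40000 = 0 + j20800 → |·| ≈ 20800, ∠ ≈ 90.00°
|T| = 400000 / 20800 ≈ 19.231
Gain = 20 log₁₀(19.231) ≈ 25.68 dB
∠T = 0.00° − 90.00° = -90.00°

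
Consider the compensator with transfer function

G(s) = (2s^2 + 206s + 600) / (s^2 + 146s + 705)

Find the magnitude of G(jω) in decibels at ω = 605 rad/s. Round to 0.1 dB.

Substitute s = j605:
Numerator: 2(j605)^2 + 206(j605) + 600 = -731450 + j124630
Denominator: (j605)^2 + 146(j605) + 705 = -365320 + j88330
|N| = √(731450² + 124630²) ≈ 7.4199e+05, ∠N ≈ 170.33°
|D| = √(365320² + 88330²) ≈ 3.7585e+05, ∠D ≈ 166.41°
|G| = 7.4199e+05 / 3.7585e+05 ≈ 1.9742
Gain = 20 log₁₀(1.9742) ≈ 5.91 dB

5.9 dB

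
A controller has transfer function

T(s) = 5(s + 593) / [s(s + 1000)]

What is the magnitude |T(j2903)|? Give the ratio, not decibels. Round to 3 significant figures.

0.00166

At s = jω = j2903:
zero (s+593): 593 + j2903 → |·| = √(593²+2903²) = √8779058 ≈ 2962.9, ∠ = arctan(2903/593) ≈ 78.45°
pole (s+1000): 1000 + j2903 → |·| = √(1000²+2903²) = √9427409 ≈ 3070.4, ∠ = arctan(2903/1000) ≈ 70.99°
pole at origin: |s| = 2903, ∠ = 90.00° (in denominator)
|T| = 5 · 2962.9 / 8.9134e+06 ≈ 0.001662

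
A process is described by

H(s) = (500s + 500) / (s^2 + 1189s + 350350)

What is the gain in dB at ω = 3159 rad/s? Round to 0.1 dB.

-16.3 dB

Substitute s = j3159:
Numerator: 500(j3159) + 500 = 500 + j1579500
Denominator: (j3159)^2 + 1189(j3159) + 350350 = -9628931 + j3756051
|N| = √(500² + 1579500²) ≈ 1.5795e+06, ∠N ≈ 89.98°
|D| = √(9628931² + 3756051²) ≈ 1.0336e+07, ∠D ≈ 158.69°
|H| = 1.5795e+06 / 1.0336e+07 ≈ 0.15282
Gain = 20 log₁₀(0.15282) ≈ -16.32 dB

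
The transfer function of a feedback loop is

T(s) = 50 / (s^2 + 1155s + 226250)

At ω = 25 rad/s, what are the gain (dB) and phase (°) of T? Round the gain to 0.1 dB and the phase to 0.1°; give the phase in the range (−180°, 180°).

-73.2 dB, -7.3°

Substitute s = j25:
Numerator: 50 = 50 + j0
Denominator: (j25)^2 + 1155(j25) + 226250 = 225625 + j28875
|N| = √(50² + 0²) ≈ 50, ∠N ≈ 0.00°
|D| = √(225625² + 28875²) ≈ 2.2747e+05, ∠D ≈ 7.29°
|T| = 50 / 2.2747e+05 ≈ 0.00021981
Gain = 20 log₁₀(0.00021981) ≈ -73.16 dB
∠T = 0.00° − 7.29° = -7.29°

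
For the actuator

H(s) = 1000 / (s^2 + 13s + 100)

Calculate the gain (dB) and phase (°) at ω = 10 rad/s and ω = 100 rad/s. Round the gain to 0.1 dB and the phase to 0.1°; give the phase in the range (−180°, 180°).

ω = 10: 17.7 dB, -90.0°; ω = 100: -20.0 dB, -172.5°

At s = jω = j10:
quadratic: (j10)² + 13·j10 + 100 = 0 + j130 → |·| ≈ 130, ∠ ≈ 90.00°
|H| = 1000 / 130 ≈ 7.6923
Gain = 20 log₁₀(7.6923) ≈ 17.72 dB
∠H = 0.00° − 90.00° = -90.00°

At s = jω = j100:
quadratic: (j100)² + 13·j100 + 100 = -9900 + j1300 → |·| ≈ 9985, ∠ ≈ 172.52°
|H| = 1000 / 9985 ≈ 0.10015
Gain = 20 log₁₀(0.10015) ≈ -19.99 dB
∠H = 0.00° − 172.52° = -172.52°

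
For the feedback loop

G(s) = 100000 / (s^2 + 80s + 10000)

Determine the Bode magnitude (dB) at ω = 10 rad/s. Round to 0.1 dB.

At s = jω = j10:
quadratic: (j10)² + 80·j10 + 10000 = 9900 + j800 → |·| ≈ 9932.3, ∠ ≈ 4.62°
|G| = 100000 / 9932.3 ≈ 10.068
Gain = 20 log₁₀(10.068) ≈ 20.06 dB

20.1 dB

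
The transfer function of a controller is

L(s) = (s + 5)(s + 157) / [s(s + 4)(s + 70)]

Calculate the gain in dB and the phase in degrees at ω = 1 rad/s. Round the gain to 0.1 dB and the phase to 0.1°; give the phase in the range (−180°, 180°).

8.9 dB, -93.2°

At s = jω = j1:
zero (s+5): 5 + j1 → |·| = √(5²+1²) = √26 ≈ 5.099, ∠ = arctan(1/5) ≈ 11.31°
zero (s+157): 157 + j1 → |·| = √(157²+1²) = √24650 ≈ 157, ∠ = arctan(1/157) ≈ 0.36°
pole (s+4): 4 + j1 → |·| = √(4²+1²) = √17 ≈ 4.1231, ∠ = arctan(1/4) ≈ 14.04°
pole (s+70): 70 + j1 → |·| = √(70²+1²) = √4901 ≈ 70.007, ∠ = arctan(1/70) ≈ 0.82°
pole at origin: |s| = 1, ∠ = 90.00° (in denominator)
|L| = 1 · 800.54 / 288.65 ≈ 2.7734
Gain = 20 log₁₀(2.7734) ≈ 8.86 dB
∠L = 11.67° − 104.86° = -93.19°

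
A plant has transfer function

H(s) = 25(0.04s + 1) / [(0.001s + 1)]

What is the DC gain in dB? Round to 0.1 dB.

H(0) = 25 · 1 / 1 = 25
20 log₁₀(25) ≈ 27.96 dB

28.0 dB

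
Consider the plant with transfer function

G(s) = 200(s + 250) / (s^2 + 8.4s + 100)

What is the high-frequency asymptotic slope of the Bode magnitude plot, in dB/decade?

-20 dB/decade

Each pole contributes −20 dB/decade at high frequency; each zero contributes +20 dB/decade.
Net: 1 zero(s) − 2 pole(s) → -20 dB/decade.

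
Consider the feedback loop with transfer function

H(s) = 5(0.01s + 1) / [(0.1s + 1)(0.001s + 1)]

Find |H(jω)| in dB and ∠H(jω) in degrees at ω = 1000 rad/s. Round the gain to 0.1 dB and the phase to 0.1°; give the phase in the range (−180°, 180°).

At ω = 1000 rad/s:
zero (1 + j1000·0.01) = 1 + j10 → |·| ≈ 10.05, ∠ ≈ 84.29°
pole (1 + j1000·0.1) = 1 + j100 → |·| ≈ 100, ∠ ≈ 89.43°
pole (1 + j1000·0.001) = 1 + j1 → |·| ≈ 1.4142, ∠ ≈ 45.00°
|H| = 5 · 10.05 / (100 · 1.4142) ≈ 0.35532
Gain = 20 log₁₀(0.35532) ≈ -8.99 dB
∠H = (84.29°) − (89.43° + 45.00°) = -50.14°

-9.0 dB, -50.1°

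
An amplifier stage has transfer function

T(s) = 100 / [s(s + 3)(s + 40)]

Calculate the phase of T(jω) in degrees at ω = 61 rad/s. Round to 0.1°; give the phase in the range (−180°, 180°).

At s = jω = j61:
pole (s+3): 3 + j61 → |·| = √(3²+61²) = √3730 ≈ 61.074, ∠ = arctan(61/3) ≈ 87.18°
pole (s+40): 40 + j61 → |·| = √(40²+61²) = √5321 ≈ 72.945, ∠ = arctan(61/40) ≈ 56.75°
pole at origin: |s| = 61, ∠ = 90.00° (in denominator)
∠T = 0.00° − 233.93° = -233.93° ≡ 126.07° (principal value)

126.1°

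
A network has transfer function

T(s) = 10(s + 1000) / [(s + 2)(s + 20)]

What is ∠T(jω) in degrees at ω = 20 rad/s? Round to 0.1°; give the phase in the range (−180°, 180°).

-128.1°

At s = jω = j20:
zero (s+1000): 1000 + j20 → |·| = √(1000²+20²) = √1000400 ≈ 1000.2, ∠ = arctan(20/1000) ≈ 1.15°
pole (s+2): 2 + j20 → |·| = √(2²+20²) = √404 ≈ 20.1, ∠ = arctan(20/2) ≈ 84.29°
pole (s+20): 20 + j20 → |·| = √(20²+20²) = √800 ≈ 28.284, ∠ = arctan(20/20) ≈ 45.00°
∠T = 1.15° − 129.29° = -128.14°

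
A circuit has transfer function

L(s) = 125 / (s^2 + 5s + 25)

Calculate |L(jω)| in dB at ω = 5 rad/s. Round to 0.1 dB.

14.0 dB

At s = jω = j5:
quadratic: (j5)² + 5·j5 + 25 = 0 + j25 → |·| ≈ 25, ∠ ≈ 90.00°
|L| = 125 / 25 ≈ 5
Gain = 20 log₁₀(5) ≈ 13.98 dB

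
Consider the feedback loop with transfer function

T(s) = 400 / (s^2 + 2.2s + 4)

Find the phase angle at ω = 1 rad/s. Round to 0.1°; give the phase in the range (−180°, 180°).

At s = jω = j1:
quadratic: (j1)² + 2.2·j1 + 4 = 3 + j2.2 → |·| ≈ 3.7202, ∠ ≈ 36.25°
∠T = 0.00° − 36.25° = -36.25°

-36.3°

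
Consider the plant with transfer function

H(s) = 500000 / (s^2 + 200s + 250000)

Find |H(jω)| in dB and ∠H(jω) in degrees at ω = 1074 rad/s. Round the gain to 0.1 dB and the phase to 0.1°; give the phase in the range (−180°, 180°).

-5.4 dB, -166.6°

At s = jω = j1074:
quadratic: (j1074)² + 200·j1074 + 250000 = -903476 + j214800 → |·| ≈ 9.2866e+05, ∠ ≈ 166.63°
|H| = 500000 / 9.2866e+05 ≈ 0.53841
Gain = 20 log₁₀(0.53841) ≈ -5.38 dB
∠H = 0.00° − 166.63° = -166.63°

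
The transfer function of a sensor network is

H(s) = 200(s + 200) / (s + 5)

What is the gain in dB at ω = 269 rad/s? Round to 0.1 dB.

At s = jω = j269:
zero (s+200): 200 + j269 → |·| = √(200²+269²) = √112361 ≈ 335.2, ∠ = arctan(269/200) ≈ 53.37°
pole (s+5): 5 + j269 → |·| = √(5²+269²) = √72386 ≈ 269.05, ∠ = arctan(269/5) ≈ 88.94°
|H| = 200 · 335.2 / 269.05 ≈ 249.17
Gain = 20 log₁₀(249.17) ≈ 47.93 dB

47.9 dB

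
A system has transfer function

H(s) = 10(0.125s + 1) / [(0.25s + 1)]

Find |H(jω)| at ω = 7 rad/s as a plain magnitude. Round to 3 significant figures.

6.59

At ω = 7 rad/s:
zero (1 + j7·0.125) = 1 + j0.875 → |·| ≈ 1.3288, ∠ ≈ 41.19°
pole (1 + j7·0.25) = 1 + j1.75 → |·| ≈ 2.0156, ∠ ≈ 60.26°
|H| = 10 · 1.3288 / (2.0156) ≈ 6.5926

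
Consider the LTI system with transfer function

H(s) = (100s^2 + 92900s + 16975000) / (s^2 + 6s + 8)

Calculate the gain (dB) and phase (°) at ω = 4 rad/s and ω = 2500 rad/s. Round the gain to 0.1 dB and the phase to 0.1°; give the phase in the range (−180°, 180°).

Substitute s = j4:
Numerator: 100(j4)^2 + 92900(j4) + 16975000 = 16973400 + j371600
Denominator: (j4)^2 + 6(j4) + 8 = -8 + j24
|N| = √(16973400² + 371600²) ≈ 1.6977e+07, ∠N ≈ 1.25°
|D| = √(8² + 24²) ≈ 25.298, ∠D ≈ 108.43°
|H| = 1.6977e+07 / 25.298 ≈ 6.7108e+05
Gain = 20 log₁₀(6.7108e+05) ≈ 116.54 dB
∠H = 1.25° − 108.43° = -107.18°

Substitute s = j2500:
Numerator: 100(j2500)^2 + 92900(j2500) + 16975000 = -608025000 + j232250000
Denominator: (j2500)^2 + 6(j2500) + 8 = -6249992 + j15000
|N| = √(608025000² + 232250000²) ≈ 6.5087e+08, ∠N ≈ 159.09°
|D| = √(6249992² + 15000²) ≈ 6.25e+06, ∠D ≈ 179.86°
|H| = 6.5087e+08 / 6.25e+06 ≈ 104.14
Gain = 20 log₁₀(104.14) ≈ 40.35 dB
∠H = 159.09° − 179.86° = -20.77°

ω = 4: 116.5 dB, -107.2°; ω = 2500: 40.4 dB, -20.8°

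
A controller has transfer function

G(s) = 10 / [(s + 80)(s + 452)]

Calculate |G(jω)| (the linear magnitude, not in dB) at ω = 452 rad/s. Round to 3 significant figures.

3.41e-05

At s = jω = j452:
pole (s+80): 80 + j452 → |·| = √(80²+452²) = √210704 ≈ 459.03, ∠ = arctan(452/80) ≈ 79.96°
pole (s+452): 452 + j452 → |·| = √(452²+452²) = √408608 ≈ 639.22, ∠ = arctan(452/452) ≈ 45.00°
|G| = 10 / 2.9342e+05 ≈ 3.4081e-05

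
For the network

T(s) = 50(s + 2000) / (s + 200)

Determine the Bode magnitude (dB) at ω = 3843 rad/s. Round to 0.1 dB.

35.0 dB

At s = jω = j3843:
zero (s+2000): 2000 + j3843 → |·| = √(2000²+3843²) = √18768649 ≈ 4332.3, ∠ = arctan(3843/2000) ≈ 62.51°
pole (s+200): 200 + j3843 → |·| = √(200²+3843²) = √14808649 ≈ 3848.2, ∠ = arctan(3843/200) ≈ 87.02°
|T| = 50 · 4332.3 / 3848.2 ≈ 56.29
Gain = 20 log₁₀(56.29) ≈ 35.01 dB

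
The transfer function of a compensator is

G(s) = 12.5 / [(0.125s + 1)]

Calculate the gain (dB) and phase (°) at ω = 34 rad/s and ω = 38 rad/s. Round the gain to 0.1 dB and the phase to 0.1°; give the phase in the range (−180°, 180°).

ω = 34: 9.1 dB, -76.8°; ω = 38: 8.2 dB, -78.1°

At ω = 34 rad/s:
pole (1 + j34·0.125) = 1 + j4.25 → |·| ≈ 4.3661, ∠ ≈ 76.76°
|G| = 12.5 · 1 / (4.3661) ≈ 2.863
Gain = 20 log₁₀(2.863) ≈ 9.14 dB
∠G = (0°) − (76.76°) = -76.76°

At ω = 38 rad/s:
pole (1 + j38·0.125) = 1 + j4.75 → |·| ≈ 4.8541, ∠ ≈ 78.11°
|G| = 12.5 · 1 / (4.8541) ≈ 2.5751
Gain = 20 log₁₀(2.5751) ≈ 8.22 dB
∠G = (0°) − (78.11°) = -78.11°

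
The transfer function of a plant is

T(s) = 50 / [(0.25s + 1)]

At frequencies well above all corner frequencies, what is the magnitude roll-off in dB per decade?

-20 dB/decade

Each pole contributes −20 dB/decade at high frequency; each zero contributes +20 dB/decade.
Net: 0 zero(s) − 1 pole(s) → -20 dB/decade.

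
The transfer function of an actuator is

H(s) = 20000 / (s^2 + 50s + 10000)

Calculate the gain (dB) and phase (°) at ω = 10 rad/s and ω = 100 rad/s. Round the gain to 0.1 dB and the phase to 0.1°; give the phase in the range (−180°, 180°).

ω = 10: 6.1 dB, -2.9°; ω = 100: 12.0 dB, -90.0°

At s = jω = j10:
quadratic: (j10)² + 50·j10 + 10000 = 9900 + j500 → |·| ≈ 9912.6, ∠ ≈ 2.89°
|H| = 20000 / 9912.6 ≈ 2.0176
Gain = 20 log₁₀(2.0176) ≈ 6.10 dB
∠H = 0.00° − 2.89° = -2.89°

At s = jω = j100:
quadratic: (j100)² + 50·j100 + 10000 = 0 + j5000 → |·| ≈ 5000, ∠ ≈ 90.00°
|H| = 20000 / 5000 ≈ 4
Gain = 20 log₁₀(4) ≈ 12.04 dB
∠H = 0.00° − 90.00° = -90.00°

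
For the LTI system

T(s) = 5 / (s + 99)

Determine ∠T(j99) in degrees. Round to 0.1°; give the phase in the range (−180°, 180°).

At s = jω = j99:
pole (s+99): 99 + j99 → |·| = √(99²+99²) = √19602 ≈ 140.01, ∠ = arctan(99/99) ≈ 45.00°
∠T = 0.00° − 45.00° = -45.00°

-45.0°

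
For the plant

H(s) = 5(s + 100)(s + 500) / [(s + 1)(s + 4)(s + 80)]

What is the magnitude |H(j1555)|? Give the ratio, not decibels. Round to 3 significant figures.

At s = jω = j1555:
zero (s+100): 100 + j1555 → |·| = √(100²+1555²) = √2428025 ≈ 1558.2, ∠ = arctan(1555/100) ≈ 86.32°
zero (s+500): 500 + j1555 → |·| = √(500²+1555²) = √2668025 ≈ 1633.4, ∠ = arctan(1555/500) ≈ 72.18°
pole (s+1): 1 + j1555 → |·| = √(1²+1555²) = √2418026 ≈ 1555, ∠ = arctan(1555/1) ≈ 89.96°
pole (s+4): 4 + j1555 → |·| = √(4²+1555²) = √2418041 ≈ 1555, ∠ = arctan(1555/4) ≈ 89.85°
pole (s+80): 80 + j1555 → |·| = √(80²+1555²) = √2424425 ≈ 1557.1, ∠ = arctan(1555/80) ≈ 87.05°
|H| = 5 · 2.5452e+06 / 3.7651e+09 ≈ 0.00338

0.00338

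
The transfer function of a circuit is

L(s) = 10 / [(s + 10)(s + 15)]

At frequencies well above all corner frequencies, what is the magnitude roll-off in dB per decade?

Each pole contributes −20 dB/decade at high frequency; each zero contributes +20 dB/decade.
Net: 0 zero(s) − 2 pole(s) → -40 dB/decade.

-40 dB/decade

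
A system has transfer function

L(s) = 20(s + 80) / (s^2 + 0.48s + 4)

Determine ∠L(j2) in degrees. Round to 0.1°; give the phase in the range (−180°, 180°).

-88.6°

At s = jω = j2:
zero (s+80): 80 + j2 → |·| = √(80²+2²) = √6404 ≈ 80.025, ∠ = arctan(2/80) ≈ 1.43°
quadratic: (j2)² + 0.48·j2 + 4 = 0 + j0.96 → |·| ≈ 0.96, ∠ ≈ 90.00°
∠L = 1.43° − 90.00° = -88.57°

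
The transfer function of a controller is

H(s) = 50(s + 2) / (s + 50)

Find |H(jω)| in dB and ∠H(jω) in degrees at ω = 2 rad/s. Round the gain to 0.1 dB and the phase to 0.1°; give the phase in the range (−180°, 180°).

At s = jω = j2:
zero (s+2): 2 + j2 → |·| = √(2²+2²) = √8 ≈ 2.8284, ∠ = arctan(2/2) ≈ 45.00°
pole (s+50): 50 + j2 → |·| = √(50²+2²) = √2504 ≈ 50.04, ∠ = arctan(2/50) ≈ 2.29°
|H| = 50 · 2.8284 / 50.04 ≈ 2.8261
Gain = 20 log₁₀(2.8261) ≈ 9.02 dB
∠H = 45.00° − 2.29° = 42.71°

9.0 dB, 42.7°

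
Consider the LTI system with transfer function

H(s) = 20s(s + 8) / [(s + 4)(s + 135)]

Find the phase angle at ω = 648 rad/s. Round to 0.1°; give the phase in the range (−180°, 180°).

At s = jω = j648:
zero (s+8): 8 + j648 → |·| = √(8²+648²) = √419968 ≈ 648.05, ∠ = arctan(648/8) ≈ 89.29°
zero at origin: s = j648 → |·| = 648, ∠ = 90.00°
pole (s+4): 4 + j648 → |·| = √(4²+648²) = √419920 ≈ 648.01, ∠ = arctan(648/4) ≈ 89.65°
pole (s+135): 135 + j648 → |·| = √(135²+648²) = √438129 ≈ 661.91, ∠ = arctan(648/135) ≈ 78.23°
∠H = 179.29° − 167.88° = 11.41°

11.4°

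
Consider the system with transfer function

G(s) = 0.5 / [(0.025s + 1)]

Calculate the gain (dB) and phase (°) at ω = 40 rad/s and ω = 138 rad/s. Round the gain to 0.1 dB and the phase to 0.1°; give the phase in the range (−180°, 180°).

ω = 40: -9.0 dB, -45.0°; ω = 138: -17.1 dB, -73.8°

At ω = 40 rad/s:
pole (1 + j40·0.025) = 1 + j1 → |·| ≈ 1.4142, ∠ ≈ 45.00°
|G| = 0.5 · 1 / (1.4142) ≈ 0.35356
Gain = 20 log₁₀(0.35356) ≈ -9.03 dB
∠G = (0°) − (45.00°) = -45.00°

At ω = 138 rad/s:
pole (1 + j138·0.025) = 1 + j3.45 → |·| ≈ 3.592, ∠ ≈ 73.84°
|G| = 0.5 · 1 / (3.592) ≈ 0.1392
Gain = 20 log₁₀(0.1392) ≈ -17.13 dB
∠G = (0°) − (73.84°) = -73.84°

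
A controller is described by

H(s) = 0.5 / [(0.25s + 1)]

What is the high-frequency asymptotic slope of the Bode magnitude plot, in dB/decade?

-20 dB/decade

Each pole contributes −20 dB/decade at high frequency; each zero contributes +20 dB/decade.
Net: 0 zero(s) − 1 pole(s) → -20 dB/decade.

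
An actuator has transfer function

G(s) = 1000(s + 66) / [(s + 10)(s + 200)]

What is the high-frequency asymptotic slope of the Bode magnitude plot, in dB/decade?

-20 dB/decade

Each pole contributes −20 dB/decade at high frequency; each zero contributes +20 dB/decade.
Net: 1 zero(s) − 2 pole(s) → -20 dB/decade.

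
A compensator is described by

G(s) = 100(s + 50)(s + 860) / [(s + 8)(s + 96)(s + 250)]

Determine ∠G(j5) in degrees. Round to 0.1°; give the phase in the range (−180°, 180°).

-30.1°

At s = jω = j5:
zero (s+50): 50 + j5 → |·| = √(50²+5²) = √2525 ≈ 50.249, ∠ = arctan(5/50) ≈ 5.71°
zero (s+860): 860 + j5 → |·| = √(860²+5²) = √739625 ≈ 860.01, ∠ = arctan(5/860) ≈ 0.33°
pole (s+8): 8 + j5 → |·| = √(8²+5²) = √89 ≈ 9.434, ∠ = arctan(5/8) ≈ 32.01°
pole (s+96): 96 + j5 → |·| = √(96²+5²) = √9241 ≈ 96.13, ∠ = arctan(5/96) ≈ 2.98°
pole (s+250): 250 + j5 → |·| = √(250²+5²) = √62525 ≈ 250.05, ∠ = arctan(5/250) ≈ 1.15°
∠G = 6.04° − 36.14° = -30.10°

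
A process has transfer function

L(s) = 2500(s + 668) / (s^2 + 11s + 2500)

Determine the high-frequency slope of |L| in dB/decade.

-20 dB/decade

Each pole contributes −20 dB/decade at high frequency; each zero contributes +20 dB/decade.
Net: 1 zero(s) − 2 pole(s) → -20 dB/decade.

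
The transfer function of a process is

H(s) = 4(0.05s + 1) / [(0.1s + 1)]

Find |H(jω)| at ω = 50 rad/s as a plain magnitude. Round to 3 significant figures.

2.11

At ω = 50 rad/s:
zero (1 + j50·0.05) = 1 + j2.5 → |·| ≈ 2.6926, ∠ ≈ 68.20°
pole (1 + j50·0.1) = 1 + j5 → |·| ≈ 5.099, ∠ ≈ 78.69°
|H| = 4 · 2.6926 / (5.099) ≈ 2.1123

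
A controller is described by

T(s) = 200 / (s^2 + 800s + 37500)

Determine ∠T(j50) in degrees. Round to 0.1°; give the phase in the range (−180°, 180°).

-48.8°

Substitute s = j50:
Numerator: 200 = 200 + j0
Denominator: (j50)^2 + 800(j50) + 37500 = 35000 + j40000
|N| = √(200² + 0²) ≈ 200, ∠N ≈ 0.00°
|D| = √(35000² + 40000²) ≈ 53151, ∠D ≈ 48.81°
∠T = 0.00° − 48.81° = -48.81°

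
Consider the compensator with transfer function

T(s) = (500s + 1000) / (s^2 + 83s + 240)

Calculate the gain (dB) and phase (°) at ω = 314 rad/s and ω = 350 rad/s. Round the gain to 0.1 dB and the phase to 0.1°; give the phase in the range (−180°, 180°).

Substitute s = j314:
Numerator: 500(j314) + 1000 = 1000 + j157000
Denominator: (j314)^2 + 83(j314) + 240 = -98356 + j26062
|N| = √(1000² + 157000²) ≈ 1.57e+05, ∠N ≈ 89.64°
|D| = √(98356² + 26062²) ≈ 1.0175e+05, ∠D ≈ 165.16°
|T| = 1.57e+05 / 1.0175e+05 ≈ 1.543
Gain = 20 log₁₀(1.543) ≈ 3.77 dB
∠T = 89.64° − 165.16° = -75.52°

Substitute s = j350:
Numerator: 500(j350) + 1000 = 1000 + j175000
Denominator: (j350)^2 + 83(j350) + 240 = -122260 + j29050
|N| = √(1000² + 175000²) ≈ 1.75e+05, ∠N ≈ 89.67°
|D| = √(122260² + 29050²) ≈ 1.2566e+05, ∠D ≈ 166.63°
|T| = 1.75e+05 / 1.2566e+05 ≈ 1.3926
Gain = 20 log₁₀(1.3926) ≈ 2.88 dB
∠T = 89.67° − 166.63° = -76.96°

ω = 314: 3.8 dB, -75.5°; ω = 350: 2.9 dB, -77.0°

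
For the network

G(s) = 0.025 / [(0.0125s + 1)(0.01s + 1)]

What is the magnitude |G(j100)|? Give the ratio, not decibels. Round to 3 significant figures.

0.0110

At ω = 100 rad/s:
pole (1 + j100·0.0125) = 1 + j1.25 → |·| ≈ 1.6008, ∠ ≈ 51.34°
pole (1 + j100·0.01) = 1 + j1 → |·| ≈ 1.4142, ∠ ≈ 45.00°
|G| = 0.025 · 1 / (1.6008 · 1.4142) ≈ 0.011043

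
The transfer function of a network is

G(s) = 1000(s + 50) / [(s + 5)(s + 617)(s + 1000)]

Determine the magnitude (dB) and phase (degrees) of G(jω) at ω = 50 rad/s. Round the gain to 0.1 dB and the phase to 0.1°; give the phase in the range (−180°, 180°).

At s = jω = j50:
zero (s+50): 50 + j50 → |·| = √(50²+50²) = √5000 ≈ 70.711, ∠ = arctan(50/50) ≈ 45.00°
pole (s+5): 5 + j50 → |·| = √(5²+50²) = √2525 ≈ 50.249, ∠ = arctan(50/5) ≈ 84.29°
pole (s+617): 617 + j50 → |·| = √(617²+50²) = √383189 ≈ 619.02, ∠ = arctan(50/617) ≈ 4.63°
pole (s+1000): 1000 + j50 → |·| = √(1000²+50²) = √1002500 ≈ 1001.2, ∠ = arctan(50/1000) ≈ 2.86°
|G| = 1000 · 70.711 / 3.1142e+07 ≈ 0.0022706
Gain = 20 log₁₀(0.0022706) ≈ -52.88 dB
∠G = 45.00° − 91.78° = -46.78°

-52.9 dB, -46.8°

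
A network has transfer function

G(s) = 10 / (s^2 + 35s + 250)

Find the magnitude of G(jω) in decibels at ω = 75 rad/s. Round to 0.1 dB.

-55.5 dB

Substitute s = j75:
Numerator: 10 = 10 + j0
Denominator: (j75)^2 + 35(j75) + 250 = -5375 + j2625
|N| = √(10² + 0²) ≈ 10, ∠N ≈ 0.00°
|D| = √(5375² + 2625²) ≈ 5981.7, ∠D ≈ 153.97°
|G| = 10 / 5981.7 ≈ 0.0016718
Gain = 20 log₁₀(0.0016718) ≈ -55.54 dB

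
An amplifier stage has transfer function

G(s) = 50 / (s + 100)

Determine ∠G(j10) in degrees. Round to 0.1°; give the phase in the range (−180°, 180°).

At s = jω = j10:
pole (s+100): 100 + j10 → |·| = √(100²+10²) = √10100 ≈ 100.5, ∠ = arctan(10/100) ≈ 5.71°
∠G = 0.00° − 5.71° = -5.71°

-5.7°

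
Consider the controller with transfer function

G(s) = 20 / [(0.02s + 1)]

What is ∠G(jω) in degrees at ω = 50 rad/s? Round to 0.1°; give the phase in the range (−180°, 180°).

-45.0°

At ω = 50 rad/s:
pole (1 + j50·0.02) = 1 + j1 → |·| ≈ 1.4142, ∠ ≈ 45.00°
∠G = (0°) − (45.00°) = -45.00°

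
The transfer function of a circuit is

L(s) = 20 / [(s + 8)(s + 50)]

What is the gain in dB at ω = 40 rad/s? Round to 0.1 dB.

At s = jω = j40:
pole (s+8): 8 + j40 → |·| = √(8²+40²) = √1664 ≈ 40.792, ∠ = arctan(40/8) ≈ 78.69°
pole (s+50): 50 + j40 → |·| = √(50²+40²) = √4100 ≈ 64.031, ∠ = arctan(40/50) ≈ 38.66°
|L| = 20 / 2612 ≈ 0.007657
Gain = 20 log₁₀(0.007657) ≈ -42.32 dB

-42.3 dB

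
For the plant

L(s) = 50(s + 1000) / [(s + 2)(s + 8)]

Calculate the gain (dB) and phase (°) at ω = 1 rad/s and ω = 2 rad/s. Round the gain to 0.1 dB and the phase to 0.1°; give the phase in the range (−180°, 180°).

At s = jω = j1:
zero (s+1000): 1000 + j1 → |·| = √(1000²+1²) = √1000001 ≈ 1000, ∠ = arctan(1/1000) ≈ 0.06°
pole (s+2): 2 + j1 → |·| = √(2²+1²) = √5 ≈ 2.2361, ∠ = arctan(1/2) ≈ 26.57°
pole (s+8): 8 + j1 → |·| = √(8²+1²) = √65 ≈ 8.0623, ∠ = arctan(1/8) ≈ 7.13°
|L| = 50 · 1000 / 18.028 ≈ 2773.5
Gain = 20 log₁₀(2773.5) ≈ 68.86 dB
∠L = 0.06° − 33.70° = -33.64°

At s = jω = j2:
zero (s+1000): 1000 + j2 → |·| = √(1000²+2²) = √1000004 ≈ 1000, ∠ = arctan(2/1000) ≈ 0.11°
pole (s+2): 2 + j2 → |·| = √(2²+2²) = √8 ≈ 2.8284, ∠ = arctan(2/2) ≈ 45.00°
pole (s+8): 8 + j2 → |·| = √(8²+2²) = √68 ≈ 8.2462, ∠ = arctan(2/8) ≈ 14.04°
|L| = 50 · 1000 / 23.324 ≈ 2143.7
Gain = 20 log₁₀(2143.7) ≈ 66.62 dB
∠L = 0.11° − 59.04° = -58.93°

ω = 1: 68.9 dB, -33.6°; ω = 2: 66.6 dB, -58.9°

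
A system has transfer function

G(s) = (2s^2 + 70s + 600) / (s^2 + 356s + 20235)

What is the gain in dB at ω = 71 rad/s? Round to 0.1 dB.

Substitute s = j71:
Numerator: 2(j71)^2 + 70(j71) + 600 = -9482 + j4970
Denominator: (j71)^2 + 356(j71) + 20235 = 15194 + j25276
|N| = √(9482² + 4970²) ≈ 10706, ∠N ≈ 152.34°
|D| = √(15194² + 25276²) ≈ 29491, ∠D ≈ 58.99°
|G| = 10706 / 29491 ≈ 0.36303
Gain = 20 log₁₀(0.36303) ≈ -8.80 dB

-8.8 dB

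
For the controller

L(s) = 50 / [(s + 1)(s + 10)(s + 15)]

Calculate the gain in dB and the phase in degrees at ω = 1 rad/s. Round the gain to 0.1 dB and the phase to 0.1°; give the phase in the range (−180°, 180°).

-12.6 dB, -54.5°

At s = jω = j1:
pole (s+1): 1 + j1 → |·| = √(1²+1²) = √2 ≈ 1.4142, ∠ = arctan(1/1) ≈ 45.00°
pole (s+10): 10 + j1 → |·| = √(10²+1²) = √101 ≈ 10.05, ∠ = arctan(1/10) ≈ 5.71°
pole (s+15): 15 + j1 → |·| = √(15²+1²) = √226 ≈ 15.033, ∠ = arctan(1/15) ≈ 3.81°
|L| = 50 / 213.66 ≈ 0.23402
Gain = 20 log₁₀(0.23402) ≈ -12.61 dB
∠L = 0.00° − 54.52° = -54.52°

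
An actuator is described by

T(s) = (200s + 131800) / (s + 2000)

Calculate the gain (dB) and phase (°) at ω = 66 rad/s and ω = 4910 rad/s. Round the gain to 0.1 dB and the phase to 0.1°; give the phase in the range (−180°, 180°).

Substitute s = j66:
Numerator: 200(j66) + 131800 = 131800 + j13200
Denominator: (j66) + 2000 = 2000 + j66
|N| = √(131800² + 13200²) ≈ 1.3246e+05, ∠N ≈ 5.72°
|D| = √(2000² + 66²) ≈ 2001.1, ∠D ≈ 1.89°
|T| = 1.3246e+05 / 2001.1 ≈ 66.194
Gain = 20 log₁₀(66.194) ≈ 36.42 dB
∠T = 5.72° − 1.89° = 3.83°

Substitute s = j4910:
Numerator: 200(j4910) + 131800 = 131800 + j982000
Denominator: (j4910) + 2000 = 2000 + j4910
|N| = √(131800² + 982000²) ≈ 9.9081e+05, ∠N ≈ 82.36°
|D| = √(2000² + 4910²) ≈ 5301.7, ∠D ≈ 67.84°
|T| = 9.9081e+05 / 5301.7 ≈ 186.89
Gain = 20 log₁₀(186.89) ≈ 45.43 dB
∠T = 82.36° − 67.84° = 14.52°

ω = 66: 36.4 dB, 3.8°; ω = 4910: 45.4 dB, 14.5°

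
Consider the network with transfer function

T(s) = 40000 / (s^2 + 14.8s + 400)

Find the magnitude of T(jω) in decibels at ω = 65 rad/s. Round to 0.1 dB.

At s = jω = j65:
quadratic: (j65)² + 14.8·j65 + 400 = -3825 + j962 → |·| ≈ 3944.1, ∠ ≈ 165.88°
|T| = 40000 / 3944.1 ≈ 10.142
Gain = 20 log₁₀(10.142) ≈ 20.12 dB

20.1 dB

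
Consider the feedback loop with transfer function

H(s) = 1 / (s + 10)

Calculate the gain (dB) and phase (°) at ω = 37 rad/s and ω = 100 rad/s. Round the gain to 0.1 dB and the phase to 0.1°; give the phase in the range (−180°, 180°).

ω = 37: -31.7 dB, -74.9°; ω = 100: -40.0 dB, -84.3°

Substitute s = j37:
Numerator: 1 = 1 + j0
Denominator: (j37) + 10 = 10 + j37
|N| = √(1² + 0²) ≈ 1, ∠N ≈ 0.00°
|D| = √(10² + 37²) ≈ 38.328, ∠D ≈ 74.88°
|H| = 1 / 38.328 ≈ 0.026091
Gain = 20 log₁₀(0.026091) ≈ -31.67 dB
∠H = 0.00° − 74.88° = -74.88°

Substitute s = j100:
Numerator: 1 = 1 + j0
Denominator: (j100) + 10 = 10 + j100
|N| = √(1² + 0²) ≈ 1, ∠N ≈ 0.00°
|D| = √(10² + 100²) ≈ 100.5, ∠D ≈ 84.29°
|H| = 1 / 100.5 ≈ 0.0099502
Gain = 20 log₁₀(0.0099502) ≈ -40.04 dB
∠H = 0.00° − 84.29° = -84.29°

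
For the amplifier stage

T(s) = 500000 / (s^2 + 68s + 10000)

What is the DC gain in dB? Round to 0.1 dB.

34.0 dB

T(0) = 500000 / 10000 = 50
20 log₁₀(50) ≈ 33.98 dB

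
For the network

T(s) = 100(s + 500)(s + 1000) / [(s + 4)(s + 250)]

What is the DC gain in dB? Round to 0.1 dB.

94.0 dB

T(0) = 100·500·1000 / (4·250) = 50000
20 log₁₀(50000) ≈ 93.98 dB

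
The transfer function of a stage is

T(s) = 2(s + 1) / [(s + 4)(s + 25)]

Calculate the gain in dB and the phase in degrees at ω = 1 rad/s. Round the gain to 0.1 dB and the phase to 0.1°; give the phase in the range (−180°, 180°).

At s = jω = j1:
zero (s+1): 1 + j1 → |·| = √(1²+1²) = √2 ≈ 1.4142, ∠ = arctan(1/1) ≈ 45.00°
pole (s+4): 4 + j1 → |·| = √(4²+1²) = √17 ≈ 4.1231, ∠ = arctan(1/4) ≈ 14.04°
pole (s+25): 25 + j1 → |·| = √(25²+1²) = √626 ≈ 25.02, ∠ = arctan(1/25) ≈ 2.29°
|T| = 2 · 1.4142 / 103.16 ≈ 0.027418
Gain = 20 log₁₀(0.027418) ≈ -31.24 dB
∠T = 45.00° − 16.33° = 28.67°

-31.2 dB, 28.7°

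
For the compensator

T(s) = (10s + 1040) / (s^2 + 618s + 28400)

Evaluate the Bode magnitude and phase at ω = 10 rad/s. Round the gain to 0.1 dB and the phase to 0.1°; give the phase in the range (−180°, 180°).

Substitute s = j10:
Numerator: 10(j10) + 1040 = 1040 + j100
Denominator: (j10)^2 + 618(j10) + 28400 = 28300 + j6180
|N| = √(1040² + 100²) ≈ 1044.8, ∠N ≈ 5.49°
|D| = √(28300² + 6180²) ≈ 28967, ∠D ≈ 12.32°
|T| = 1044.8 / 28967 ≈ 0.036069
Gain = 20 log₁₀(0.036069) ≈ -28.86 dB
∠T = 5.49° − 12.32° = -6.83°

-28.9 dB, -6.8°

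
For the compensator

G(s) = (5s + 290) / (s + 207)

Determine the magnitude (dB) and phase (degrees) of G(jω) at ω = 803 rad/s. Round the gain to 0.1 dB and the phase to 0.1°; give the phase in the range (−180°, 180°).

Substitute s = j803:
Numerator: 5(j803) + 290 = 290 + j4015
Denominator: (j803) + 207 = 207 + j803
|N| = √(290² + 4015²) ≈ 4025.5, ∠N ≈ 85.87°
|D| = √(207² + 803²) ≈ 829.25, ∠D ≈ 75.54°
|G| = 4025.5 / 829.25 ≈ 4.8544
Gain = 20 log₁₀(4.8544) ≈ 13.72 dB
∠G = 85.87° − 75.54° = 10.33°

13.7 dB, 10.3°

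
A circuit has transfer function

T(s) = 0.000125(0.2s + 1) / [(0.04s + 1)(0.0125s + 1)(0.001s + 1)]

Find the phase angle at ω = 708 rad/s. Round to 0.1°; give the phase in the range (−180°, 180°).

At ω = 708 rad/s:
zero (1 + j708·0.2) = 1 + j141.6 → |·| ≈ 141.6, ∠ ≈ 89.60°
pole (1 + j708·0.04) = 1 + j28.32 → |·| ≈ 28.338, ∠ ≈ 87.98°
pole (1 + j708·0.0125) = 1 + j8.85 → |·| ≈ 8.9063, ∠ ≈ 83.55°
pole (1 + j708·0.001) = 1 + j0.708 → |·| ≈ 1.2253, ∠ ≈ 35.30°
∠T = (89.60°) − (87.98° + 83.55° + 35.30°) = -117.23°

-117.2°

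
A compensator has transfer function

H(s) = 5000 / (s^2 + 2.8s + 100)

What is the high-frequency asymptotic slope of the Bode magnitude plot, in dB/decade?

-40 dB/decade

Each pole contributes −20 dB/decade at high frequency; each zero contributes +20 dB/decade.
Net: 0 zero(s) − 2 pole(s) → -40 dB/decade.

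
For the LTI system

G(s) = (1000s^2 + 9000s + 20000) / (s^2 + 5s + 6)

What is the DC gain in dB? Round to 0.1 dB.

70.5 dB

G(0) = 20000 / 6 ≈ 3333.3
20 log₁₀(3333.3) ≈ 70.46 dB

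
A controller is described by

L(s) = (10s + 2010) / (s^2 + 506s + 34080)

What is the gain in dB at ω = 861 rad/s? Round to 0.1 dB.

-39.5 dB

Substitute s = j861:
Numerator: 10(j861) + 2010 = 2010 + j8610
Denominator: (j861)^2 + 506(j861) + 34080 = -707241 + j435666
|N| = √(2010² + 8610²) ≈ 8841.5, ∠N ≈ 76.86°
|D| = √(707241² + 435666²) ≈ 8.3066e+05, ∠D ≈ 148.37°
|L| = 8841.5 / 8.3066e+05 ≈ 0.010644
Gain = 20 log₁₀(0.010644) ≈ -39.46 dB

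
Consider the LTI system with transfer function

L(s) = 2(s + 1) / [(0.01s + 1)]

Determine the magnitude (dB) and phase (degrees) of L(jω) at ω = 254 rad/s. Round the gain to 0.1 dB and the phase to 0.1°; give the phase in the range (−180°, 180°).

At ω = 254 rad/s:
zero (1 + j254·1) = 1 + j254 → |·| ≈ 254, ∠ ≈ 89.77°
pole (1 + j254·0.01) = 1 + j2.54 → |·| ≈ 2.7298, ∠ ≈ 68.51°
|L| = 2 · 254 / (2.7298) ≈ 186.09
Gain = 20 log₁₀(186.09) ≈ 45.39 dB
∠L = (89.77°) − (68.51°) = 21.26°

45.4 dB, 21.3°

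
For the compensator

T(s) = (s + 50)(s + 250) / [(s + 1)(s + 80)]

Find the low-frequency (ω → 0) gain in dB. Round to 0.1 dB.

43.9 dB

T(0) = 1·50·250 / (1·80) = 156.25
20 log₁₀(156.25) ≈ 43.88 dB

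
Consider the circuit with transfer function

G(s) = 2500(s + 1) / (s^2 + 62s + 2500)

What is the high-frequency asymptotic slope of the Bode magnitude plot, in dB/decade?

Each pole contributes −20 dB/decade at high frequency; each zero contributes +20 dB/decade.
Net: 1 zero(s) − 2 pole(s) → -20 dB/decade.

-20 dB/decade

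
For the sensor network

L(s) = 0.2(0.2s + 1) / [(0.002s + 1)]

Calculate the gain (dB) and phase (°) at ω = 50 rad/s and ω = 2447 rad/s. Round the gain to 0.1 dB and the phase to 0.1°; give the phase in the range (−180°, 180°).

ω = 50: 6.0 dB, 78.6°; ω = 2447: 25.8 dB, 11.4°

At ω = 50 rad/s:
zero (1 + j50·0.2) = 1 + j10 → |·| ≈ 10.05, ∠ ≈ 84.29°
pole (1 + j50·0.002) = 1 + j0.1 → |·| ≈ 1.005, ∠ ≈ 5.71°
|L| = 0.2 · 10.05 / (1.005) ≈ 2
Gain = 20 log₁₀(2) ≈ 6.02 dB
∠L = (84.29°) − (5.71°) = 78.58°

At ω = 2447 rad/s:
zero (1 + j2447·0.2) = 1 + j489.4 → |·| ≈ 489.4, ∠ ≈ 89.88°
pole (1 + j2447·0.002) = 1 + j4.894 → |·| ≈ 4.9951, ∠ ≈ 78.45°
|L| = 0.2 · 489.4 / (4.9951) ≈ 19.595
Gain = 20 log₁₀(19.595) ≈ 25.84 dB
∠L = (89.88°) − (78.45°) = 11.43°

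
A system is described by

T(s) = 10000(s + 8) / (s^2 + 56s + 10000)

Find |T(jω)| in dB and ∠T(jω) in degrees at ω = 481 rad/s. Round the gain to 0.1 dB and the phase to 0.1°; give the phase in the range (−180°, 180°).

At s = jω = j481:
zero (s+8): 8 + j481 → |·| = √(8²+481²) = √231425 ≈ 481.07, ∠ = arctan(481/8) ≈ 89.05°
quadratic: (j481)² + 56·j481 + 10000 = -221361 + j26936 → |·| ≈ 2.2299e+05, ∠ ≈ 173.06°
|T| = 10000 · 481.07 / 2.2299e+05 ≈ 21.574
Gain = 20 log₁₀(21.574) ≈ 26.68 dB
∠T = 89.05° − 173.06° = -84.01°

26.7 dB, -84.0°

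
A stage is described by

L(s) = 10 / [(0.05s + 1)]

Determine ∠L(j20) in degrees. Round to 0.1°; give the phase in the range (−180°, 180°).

At ω = 20 rad/s:
pole (1 + j20·0.05) = 1 + j1 → |·| ≈ 1.4142, ∠ ≈ 45.00°
∠L = (0°) − (45.00°) = -45.00°

-45.0°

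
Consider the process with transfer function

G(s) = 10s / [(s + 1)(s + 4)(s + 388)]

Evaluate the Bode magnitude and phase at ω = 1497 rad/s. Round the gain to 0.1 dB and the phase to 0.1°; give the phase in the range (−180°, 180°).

-107.3 dB, -165.3°

At s = jω = j1497:
zero at origin: s = j1497 → |·| = 1497, ∠ = 90.00°
pole (s+1): 1 + j1497 → |·| = √(1²+1497²) = √2241010 ≈ 1497, ∠ = arctan(1497/1) ≈ 89.96°
pole (s+4): 4 + j1497 → |·| = √(4²+1497²) = √2241025 ≈ 1497, ∠ = arctan(1497/4) ≈ 89.85°
pole (s+388): 388 + j1497 → |·| = √(388²+1497²) = √2391553 ≈ 1546.5, ∠ = arctan(1497/388) ≈ 75.47°
|G| = 10 · 1497 / 3.4657e+09 ≈ 4.3195e-06
Gain = 20 log₁₀(4.3195e-06) ≈ -107.29 dB
∠G = 90.00° − 255.28° = -165.28°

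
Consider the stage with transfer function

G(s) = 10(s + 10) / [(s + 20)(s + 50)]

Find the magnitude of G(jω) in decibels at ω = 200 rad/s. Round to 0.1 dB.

At s = jω = j200:
zero (s+10): 10 + j200 → |·| = √(10²+200²) = √40100 ≈ 200.25, ∠ = arctan(200/10) ≈ 87.14°
pole (s+20): 20 + j200 → |·| = √(20²+200²) = √40400 ≈ 201, ∠ = arctan(200/20) ≈ 84.29°
pole (s+50): 50 + j200 → |·| = √(50²+200²) = √42500 ≈ 206.16, ∠ = arctan(200/50) ≈ 75.96°
|G| = 10 · 200.25 / 41438 ≈ 0.048325
Gain = 20 log₁₀(0.048325) ≈ -26.32 dB

-26.3 dB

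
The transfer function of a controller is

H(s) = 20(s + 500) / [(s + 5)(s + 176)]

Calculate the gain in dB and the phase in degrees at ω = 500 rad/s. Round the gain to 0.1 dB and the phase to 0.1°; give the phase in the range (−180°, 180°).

-25.5 dB, -115.0°

At s = jω = j500:
zero (s+500): 500 + j500 → |·| = √(500²+500²) = √500000 ≈ 707.11, ∠ = arctan(500/500) ≈ 45.00°
pole (s+5): 5 + j500 → |·| = √(5²+500²) = √250025 ≈ 500.02, ∠ = arctan(500/5) ≈ 89.43°
pole (s+176): 176 + j500 → |·| = √(176²+500²) = √280976 ≈ 530.07, ∠ = arctan(500/176) ≈ 70.61°
|H| = 20 · 707.11 / 2.6505e+05 ≈ 0.053357
Gain = 20 log₁₀(0.053357) ≈ -25.46 dB
∠H = 45.00° − 160.04° = -115.04°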